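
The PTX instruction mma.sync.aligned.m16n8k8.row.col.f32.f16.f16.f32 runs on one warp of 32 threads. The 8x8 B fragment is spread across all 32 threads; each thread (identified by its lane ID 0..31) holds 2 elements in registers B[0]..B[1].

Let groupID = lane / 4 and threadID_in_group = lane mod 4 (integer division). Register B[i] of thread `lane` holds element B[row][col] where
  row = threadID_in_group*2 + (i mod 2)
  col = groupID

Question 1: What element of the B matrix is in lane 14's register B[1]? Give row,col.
5,3

L=14=>grp=14>>2=3, tig=14&3=2
[1]=>row 2·2+1=5  col grp=3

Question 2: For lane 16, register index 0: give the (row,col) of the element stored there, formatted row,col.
0,4

L=16->g=16>>2=4, t=16&3=0
[0]->row 0·2+0=0  col g=4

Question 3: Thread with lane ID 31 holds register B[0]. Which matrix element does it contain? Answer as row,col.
L=31->g=31>>2=7, t=31&3=3
[0]->row 3·2+0=6  col g=7

6,7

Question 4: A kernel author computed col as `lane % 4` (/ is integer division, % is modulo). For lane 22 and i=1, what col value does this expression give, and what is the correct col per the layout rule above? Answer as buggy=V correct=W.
buggy=2 correct=5

`lane % 4`[22,1]->2
lane 22: g=5 (22/4), t=2 (22%4)
i=1: r=2*2+1=5, c=g=5
col: 2 vs 5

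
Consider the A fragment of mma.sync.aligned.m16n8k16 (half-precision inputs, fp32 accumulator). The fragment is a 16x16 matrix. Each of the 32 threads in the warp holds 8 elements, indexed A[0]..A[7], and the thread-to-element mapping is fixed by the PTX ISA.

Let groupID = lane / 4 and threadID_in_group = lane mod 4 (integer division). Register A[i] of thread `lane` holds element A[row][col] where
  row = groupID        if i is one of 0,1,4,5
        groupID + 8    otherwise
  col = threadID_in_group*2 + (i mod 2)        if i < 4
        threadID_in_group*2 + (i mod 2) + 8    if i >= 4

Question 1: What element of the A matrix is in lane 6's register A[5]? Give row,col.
lane 6⇒6/4=1, 6 mod 4=2
i=5  r:1+0⇒1  c:2·2+1+8⇒13

1,13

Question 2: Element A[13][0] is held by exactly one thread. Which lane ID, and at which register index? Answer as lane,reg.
20,2

r=13→G=5,rhi=1  c=0→chi=0,T=0,p=0
L=5*4+0=20  i=0*4+1*2+0=2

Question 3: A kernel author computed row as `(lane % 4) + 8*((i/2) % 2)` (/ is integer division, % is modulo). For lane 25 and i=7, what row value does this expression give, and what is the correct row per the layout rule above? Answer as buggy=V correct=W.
buggy=9 correct=14

`(lane % 4) + 8*((i/2) % 2)`[25,7]⇒9
lane 25: gr=6 (25/4), th=1 (25%4)
i=7: r=6+8=14, c=1*2+1+8=11
row: 9 vs 14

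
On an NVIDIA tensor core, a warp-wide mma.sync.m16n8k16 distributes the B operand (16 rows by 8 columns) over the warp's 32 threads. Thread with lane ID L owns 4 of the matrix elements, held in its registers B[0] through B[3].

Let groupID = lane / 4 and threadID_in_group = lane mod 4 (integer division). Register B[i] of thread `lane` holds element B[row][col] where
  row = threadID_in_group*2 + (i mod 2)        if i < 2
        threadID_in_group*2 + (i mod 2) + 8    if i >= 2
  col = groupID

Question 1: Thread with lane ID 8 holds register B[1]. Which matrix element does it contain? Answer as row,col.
lane 8->8/4=2, 8 mod 4=0
i=1  r:2·0+1+0->1  c:2

1,2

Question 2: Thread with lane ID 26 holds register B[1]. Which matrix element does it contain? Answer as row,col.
lane 26⇒26/4=6, 26 mod 4=2
i=1  r:2·2+1+0⇒5  c:6

5,6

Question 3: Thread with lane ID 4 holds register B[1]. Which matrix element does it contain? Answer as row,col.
1,1

lane 4: gid=1 (4/4), tid=0 (4%4)
i=1: r=0*2+1+0=1, c=gid=1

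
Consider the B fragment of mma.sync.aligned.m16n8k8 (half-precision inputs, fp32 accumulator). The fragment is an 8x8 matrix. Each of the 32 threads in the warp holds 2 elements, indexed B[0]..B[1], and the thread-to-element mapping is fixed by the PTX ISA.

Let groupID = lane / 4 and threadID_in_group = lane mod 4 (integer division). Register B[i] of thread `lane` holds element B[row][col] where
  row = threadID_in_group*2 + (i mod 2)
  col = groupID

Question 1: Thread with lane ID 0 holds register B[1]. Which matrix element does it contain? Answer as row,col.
lane 0⇒0/4=0, 0 mod 4=0
i=1  r:2·0+1⇒1  c:0

1,0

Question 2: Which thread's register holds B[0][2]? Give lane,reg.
c: 2->gid=2  r: 0->tid=0,i&1=0
L=2*4+0=8  i=0=0

8,0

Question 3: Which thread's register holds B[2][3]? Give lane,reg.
13,0

c:3=>grp=3  r:2=>tig=1,lo=0
L=3*4+1=13  i=0=0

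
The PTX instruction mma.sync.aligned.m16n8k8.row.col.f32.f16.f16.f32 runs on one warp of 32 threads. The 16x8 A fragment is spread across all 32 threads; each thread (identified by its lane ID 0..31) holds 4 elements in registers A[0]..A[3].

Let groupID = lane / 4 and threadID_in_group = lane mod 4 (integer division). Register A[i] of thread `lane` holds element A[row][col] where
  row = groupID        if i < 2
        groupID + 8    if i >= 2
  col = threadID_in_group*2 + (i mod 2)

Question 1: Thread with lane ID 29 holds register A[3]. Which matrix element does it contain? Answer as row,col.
15,3

lane 29⇒29/4=7, 29 mod 4=1
i=3  r:7+8⇒15  c:2·1+1⇒3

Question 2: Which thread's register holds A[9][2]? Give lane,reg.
r=9→G=1,rhi=1  c=2→T=1,p=0
L=1*4+1=5  i=1*2+0=2

5,2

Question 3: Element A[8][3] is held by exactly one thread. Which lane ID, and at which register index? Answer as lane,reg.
r=8->g=0,rb=1  c=3->t=1,b0=1
L=0*4+1=1  i=1*2+1=3

1,3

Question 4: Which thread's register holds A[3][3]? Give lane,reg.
r=3→G=3,rhi=0  c=3→T=1,p=1
L=3*4+1=13  i=0*2+1=1

13,1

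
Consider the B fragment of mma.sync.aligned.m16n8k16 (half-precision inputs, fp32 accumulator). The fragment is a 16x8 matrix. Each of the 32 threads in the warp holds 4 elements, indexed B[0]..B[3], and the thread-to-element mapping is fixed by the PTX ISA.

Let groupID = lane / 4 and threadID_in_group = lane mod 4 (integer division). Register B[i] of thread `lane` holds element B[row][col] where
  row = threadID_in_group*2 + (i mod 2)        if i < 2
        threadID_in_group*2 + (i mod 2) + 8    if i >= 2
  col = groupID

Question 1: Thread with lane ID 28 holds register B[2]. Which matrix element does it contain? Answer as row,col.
lane 28: G=7 (28/4), T=0 (28%4)
i=2: r=0*2+0+8=8, c=G=7

8,7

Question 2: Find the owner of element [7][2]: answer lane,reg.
c=2->g=2  r=7->rb=0,t=3,b0=1
L=2*4+3=11  i=0*2+1=1

11,1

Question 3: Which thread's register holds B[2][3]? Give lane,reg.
c: 3->gid=3  r: 2->r8=0,tid=1,i&1=0
L=3*4+1=13  i=0*2+0=0

13,0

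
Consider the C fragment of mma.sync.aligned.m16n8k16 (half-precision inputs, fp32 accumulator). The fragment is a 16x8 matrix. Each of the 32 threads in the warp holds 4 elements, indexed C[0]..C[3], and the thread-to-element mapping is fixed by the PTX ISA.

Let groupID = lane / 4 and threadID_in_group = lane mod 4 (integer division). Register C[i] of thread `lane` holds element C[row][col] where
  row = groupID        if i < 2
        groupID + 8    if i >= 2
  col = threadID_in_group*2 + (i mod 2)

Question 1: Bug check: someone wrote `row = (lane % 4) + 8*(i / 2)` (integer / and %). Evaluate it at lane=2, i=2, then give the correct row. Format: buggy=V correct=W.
`(lane % 4) + 8*(i / 2)`[2,2]→10
lane 2→2/4=0, 2 mod 4=2
i=2  r:0+8→8  c:2·2+0→4
row: 10 vs 8

buggy=10 correct=8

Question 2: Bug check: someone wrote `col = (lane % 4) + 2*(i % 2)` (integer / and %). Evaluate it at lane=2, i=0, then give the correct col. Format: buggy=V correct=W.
`(lane % 4) + 2*(i % 2)`[2,0]→2
lane 2: G=0 (2/4), T=2 (2%4)
i=0: r=0+0=0, c=2*2+0=4
col: 2 vs 4

buggy=2 correct=4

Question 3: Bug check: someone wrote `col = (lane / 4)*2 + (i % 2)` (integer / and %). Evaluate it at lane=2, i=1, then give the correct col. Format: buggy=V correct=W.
`(lane / 4)*2 + (i % 2)`[2,1]->1
L=2->g=2>>2=0, t=2&3=2
[1]->row 0+0=0  col 2·2+1=5
col: 1 vs 5

buggy=1 correct=5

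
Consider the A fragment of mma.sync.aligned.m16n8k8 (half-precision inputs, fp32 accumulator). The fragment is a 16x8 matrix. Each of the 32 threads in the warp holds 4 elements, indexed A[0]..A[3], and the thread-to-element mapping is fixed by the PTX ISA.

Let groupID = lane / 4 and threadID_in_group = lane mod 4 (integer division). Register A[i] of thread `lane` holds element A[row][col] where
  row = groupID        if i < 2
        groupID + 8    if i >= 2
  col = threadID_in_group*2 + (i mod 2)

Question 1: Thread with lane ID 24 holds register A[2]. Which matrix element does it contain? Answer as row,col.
lane 24=>24/4=6, 24 mod 4=0
i=2  r:6+8=>14  c:2·0+0=>0

14,0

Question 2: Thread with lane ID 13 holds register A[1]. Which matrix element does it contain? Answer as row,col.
3,3

lane 13: G=3 (13/4), T=1 (13%4)
i=1: r=3+0=3, c=1*2+1=3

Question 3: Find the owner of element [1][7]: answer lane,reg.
r=1⇒gr=1,Rb=0  c=7⇒th=3,odd=1
L=1*4+3=7  i=0*2+1=1

7,1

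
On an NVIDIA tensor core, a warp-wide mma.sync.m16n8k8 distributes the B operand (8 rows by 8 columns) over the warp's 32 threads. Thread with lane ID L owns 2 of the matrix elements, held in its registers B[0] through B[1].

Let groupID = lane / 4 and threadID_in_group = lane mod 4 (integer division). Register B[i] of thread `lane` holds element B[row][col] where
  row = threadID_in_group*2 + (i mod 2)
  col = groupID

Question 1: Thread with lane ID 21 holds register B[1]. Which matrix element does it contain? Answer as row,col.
3,5

21: grp=5,tig=1
[1] (1*2+1,5) = (3,5)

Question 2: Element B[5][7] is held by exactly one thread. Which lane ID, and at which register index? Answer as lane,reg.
30,1

c: 7->gid=7  r: 5->tid=2,i&1=1
L=7*4+2=30  i=1=1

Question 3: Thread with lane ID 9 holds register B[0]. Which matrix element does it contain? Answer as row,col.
2,2

9: G=2,T=1
[0] (1*2+0,2) = (2,2)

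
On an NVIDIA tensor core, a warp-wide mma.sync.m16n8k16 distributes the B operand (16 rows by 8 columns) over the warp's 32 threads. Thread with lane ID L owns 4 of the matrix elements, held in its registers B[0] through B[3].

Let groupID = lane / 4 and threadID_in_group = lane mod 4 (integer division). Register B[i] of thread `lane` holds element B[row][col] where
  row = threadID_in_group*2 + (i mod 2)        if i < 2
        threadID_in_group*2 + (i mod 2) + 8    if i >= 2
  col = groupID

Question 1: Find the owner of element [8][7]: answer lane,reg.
28,2

c:7=>grp=7  r:8=>rB=1,tig=0,lo=0
L=7*4+0=28  i=1*2+0=2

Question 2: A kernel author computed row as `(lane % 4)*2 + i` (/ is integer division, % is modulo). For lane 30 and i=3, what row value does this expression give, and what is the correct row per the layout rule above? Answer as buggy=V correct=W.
buggy=7 correct=13

`(lane % 4)*2 + i`[30,3]→7
lane 30: G=7 (30/4), T=2 (30%4)
i=3: r=2*2+1+8=13, c=G=7
row: 7 vs 13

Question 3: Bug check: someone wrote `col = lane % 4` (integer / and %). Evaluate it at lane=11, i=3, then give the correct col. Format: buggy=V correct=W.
buggy=3 correct=2

`lane % 4`[11,3]⇒3
L=11⇒gr=11>>2=2, th=11&3=3
[3]⇒row 3·2+1+8=15  col gr=2
col: 3 vs 2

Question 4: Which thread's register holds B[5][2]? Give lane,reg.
10,1

c: 2->gid=2  r: 5->r8=0,tid=2,i&1=1
L=2*4+2=10  i=0*2+1=1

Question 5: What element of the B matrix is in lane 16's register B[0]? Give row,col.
L=16⇒gr=16>>2=4, th=16&3=0
[0]⇒row 0·2+0+0=0  col gr=4

0,4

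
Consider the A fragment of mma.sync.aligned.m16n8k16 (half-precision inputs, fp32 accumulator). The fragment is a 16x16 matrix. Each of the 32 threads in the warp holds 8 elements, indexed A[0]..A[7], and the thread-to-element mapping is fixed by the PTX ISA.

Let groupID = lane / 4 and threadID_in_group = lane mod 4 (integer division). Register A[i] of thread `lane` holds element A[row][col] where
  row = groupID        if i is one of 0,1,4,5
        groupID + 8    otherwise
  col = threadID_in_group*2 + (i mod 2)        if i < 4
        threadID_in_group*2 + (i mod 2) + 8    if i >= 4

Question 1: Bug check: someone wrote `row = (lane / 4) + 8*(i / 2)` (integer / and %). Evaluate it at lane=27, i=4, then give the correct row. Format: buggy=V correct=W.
`(lane / 4) + 8*(i / 2)`[27,4]->22
lane 27->27/4=6, 27 mod 4=3
i=4  r:6+0->6  c:2·3+0+8->14
row: 22 vs 6

buggy=22 correct=6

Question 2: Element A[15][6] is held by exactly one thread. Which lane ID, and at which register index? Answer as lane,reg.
31,2

r: 15->gid=7,r8=1  c: 6->c8=0,tid=3,i&1=0
L=7*4+3=31  i=0*4+1*2+0=2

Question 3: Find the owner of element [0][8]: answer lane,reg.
r=0⇒gr=0,Rb=0  c=8⇒Cb=1,th=0,odd=0
L=0*4+0=0  i=1*4+0*2+0=4

0,4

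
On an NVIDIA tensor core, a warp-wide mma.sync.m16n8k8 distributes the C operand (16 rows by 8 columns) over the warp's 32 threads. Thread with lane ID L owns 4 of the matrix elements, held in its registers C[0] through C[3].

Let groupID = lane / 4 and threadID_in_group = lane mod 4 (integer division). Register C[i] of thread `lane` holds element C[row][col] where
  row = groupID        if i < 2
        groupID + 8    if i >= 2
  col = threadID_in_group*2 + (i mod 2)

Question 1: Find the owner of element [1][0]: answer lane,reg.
r:1=>grp=1,rB=0  c:0=>tig=0,lo=0
L=1*4+0=4  i=0*2+0=0

4,0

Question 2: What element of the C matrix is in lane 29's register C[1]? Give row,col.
L=29->gid=29>>2=7, tid=29&3=1
[1]->row 7+0=7  col 1·2+1=3

7,3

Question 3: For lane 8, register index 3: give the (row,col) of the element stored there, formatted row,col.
10,1

8: grp=2,tig=0
[3] (2+8,0*2+1) = (10,1)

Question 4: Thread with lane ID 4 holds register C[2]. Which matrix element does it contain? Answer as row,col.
9,0

4: gr=1,th=0
[2] (1+8,0*2+0) = (9,0)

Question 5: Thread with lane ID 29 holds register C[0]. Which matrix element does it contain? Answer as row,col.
L=29->gid=29>>2=7, tid=29&3=1
[0]->row 7+0=7  col 1·2+0=2

7,2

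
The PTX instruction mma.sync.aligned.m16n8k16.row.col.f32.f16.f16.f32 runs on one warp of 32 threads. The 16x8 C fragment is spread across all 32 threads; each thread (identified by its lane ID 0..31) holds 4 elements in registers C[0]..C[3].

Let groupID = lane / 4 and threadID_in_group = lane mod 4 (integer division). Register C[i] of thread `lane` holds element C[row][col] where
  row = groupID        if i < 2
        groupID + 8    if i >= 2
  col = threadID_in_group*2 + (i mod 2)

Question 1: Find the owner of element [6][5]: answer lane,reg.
r=6->g=6,rb=0  c=5->t=2,b0=1
L=6*4+2=26  i=0*2+1=1

26,1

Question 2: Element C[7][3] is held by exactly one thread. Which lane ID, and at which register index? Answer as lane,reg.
29,1

r: 7->gid=7,r8=0  c: 3->tid=1,i&1=1
L=7*4+1=29  i=0*2+1=1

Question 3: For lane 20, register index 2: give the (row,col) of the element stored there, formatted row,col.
lane 20⇒20/4=5, 20 mod 4=0
i=2  r:5+8⇒13  c:2·0+0⇒0

13,0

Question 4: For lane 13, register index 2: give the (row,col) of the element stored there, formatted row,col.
11,2

L=13->g=13>>2=3, t=13&3=1
[2]->row 3+8=11  col 1·2+0=2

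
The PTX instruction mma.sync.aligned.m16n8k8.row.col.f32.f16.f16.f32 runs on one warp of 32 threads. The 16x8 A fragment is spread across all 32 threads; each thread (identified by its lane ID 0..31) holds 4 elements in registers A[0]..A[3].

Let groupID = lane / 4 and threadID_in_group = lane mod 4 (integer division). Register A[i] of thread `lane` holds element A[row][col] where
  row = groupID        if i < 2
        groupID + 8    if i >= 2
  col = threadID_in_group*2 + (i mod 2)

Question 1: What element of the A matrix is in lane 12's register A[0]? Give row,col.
3,0

lane 12⇒12/4=3, 12 mod 4=0
i=0  r:3+0⇒3  c:2·0+0⇒0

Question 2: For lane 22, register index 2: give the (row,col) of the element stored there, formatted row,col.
L=22=>grp=22>>2=5, tig=22&3=2
[2]=>row 5+8=13  col 2·2+0=4

13,4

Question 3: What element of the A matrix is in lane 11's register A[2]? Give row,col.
lane 11→11/4=2, 11 mod 4=3
i=2  r:2+8→10  c:2·3+0→6

10,6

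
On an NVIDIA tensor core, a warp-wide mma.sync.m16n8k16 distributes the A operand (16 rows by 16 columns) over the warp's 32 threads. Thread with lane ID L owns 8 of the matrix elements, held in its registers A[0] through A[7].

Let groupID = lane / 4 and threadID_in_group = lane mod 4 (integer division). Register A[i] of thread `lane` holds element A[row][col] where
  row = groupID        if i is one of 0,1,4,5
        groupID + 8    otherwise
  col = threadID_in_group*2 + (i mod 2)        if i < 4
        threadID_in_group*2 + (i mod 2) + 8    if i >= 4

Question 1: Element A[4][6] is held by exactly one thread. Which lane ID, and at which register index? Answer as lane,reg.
r:4=>grp=4,rB=0  c:6=>cB=0,tig=3,lo=0
L=4*4+3=19  i=0*4+0*2+0=0

19,0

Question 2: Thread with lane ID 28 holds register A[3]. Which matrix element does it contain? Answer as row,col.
28: gid=7,tid=0
[3] (7+8,0*2+1+0) = (15,1)

15,1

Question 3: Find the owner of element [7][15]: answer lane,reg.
31,5

r=7⇒gr=7,Rb=0  c=15⇒Cb=1,th=3,odd=1
L=7*4+3=31  i=1*4+0*2+1=5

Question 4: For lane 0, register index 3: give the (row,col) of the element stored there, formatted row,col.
L=0⇒gr=0>>2=0, th=0&3=0
[3]⇒row 0+8=8  col 0·2+1+0=1

8,1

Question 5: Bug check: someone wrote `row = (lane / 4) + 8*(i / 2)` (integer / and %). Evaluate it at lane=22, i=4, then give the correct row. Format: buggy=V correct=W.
buggy=21 correct=5

`(lane / 4) + 8*(i / 2)`[22,4]=>21
lane 22: grp=5 (22/4), tig=2 (22%4)
i=4: r=5+0=5, c=2*2+0+8=12
row: 21 vs 5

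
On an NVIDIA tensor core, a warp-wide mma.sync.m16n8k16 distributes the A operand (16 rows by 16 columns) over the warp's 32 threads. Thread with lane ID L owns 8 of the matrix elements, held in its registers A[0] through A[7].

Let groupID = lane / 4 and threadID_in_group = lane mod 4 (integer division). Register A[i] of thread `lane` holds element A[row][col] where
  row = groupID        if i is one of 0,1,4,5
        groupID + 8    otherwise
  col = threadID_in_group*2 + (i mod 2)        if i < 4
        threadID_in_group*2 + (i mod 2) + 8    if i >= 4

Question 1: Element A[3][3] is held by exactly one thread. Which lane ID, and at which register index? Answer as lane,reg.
13,1

r: 3->gid=3,r8=0  c: 3->c8=0,tid=1,i&1=1
L=3*4+1=13  i=0*4+0*2+1=1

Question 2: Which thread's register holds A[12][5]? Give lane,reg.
18,3

r=12->g=4,rb=1  c=5->cb=0,t=2,b0=1
L=4*4+2=18  i=0*4+1*2+1=3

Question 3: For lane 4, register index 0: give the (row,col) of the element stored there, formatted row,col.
1,0

4: G=1,T=0
[0] (1+0,0*2+0+0) = (1,0)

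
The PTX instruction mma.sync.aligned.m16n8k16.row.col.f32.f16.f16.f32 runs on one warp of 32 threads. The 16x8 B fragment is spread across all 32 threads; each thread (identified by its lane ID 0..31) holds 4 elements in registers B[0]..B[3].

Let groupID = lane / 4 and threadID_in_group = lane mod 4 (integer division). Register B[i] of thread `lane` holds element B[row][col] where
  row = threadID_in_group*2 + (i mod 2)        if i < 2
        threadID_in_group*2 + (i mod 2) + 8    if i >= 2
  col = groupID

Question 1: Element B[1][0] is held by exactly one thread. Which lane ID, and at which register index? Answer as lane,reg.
c:0=>grp=0  r:1=>rB=0,tig=0,lo=1
L=0*4+0=0  i=0*2+1=1

0,1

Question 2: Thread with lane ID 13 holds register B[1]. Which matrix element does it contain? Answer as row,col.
3,3

lane 13=>13/4=3, 13 mod 4=1
i=1  r:2·1+1+0=>3  c:3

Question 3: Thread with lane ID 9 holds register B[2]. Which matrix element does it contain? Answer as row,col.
L=9->gid=9>>2=2, tid=9&3=1
[2]->row 1·2+0+8=10  col gid=2

10,2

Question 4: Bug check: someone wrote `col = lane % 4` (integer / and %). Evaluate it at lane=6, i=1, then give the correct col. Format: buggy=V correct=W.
`lane % 4`[6,1]=>2
6: grp=1,tig=2
[1] (2*2+1+0,1) = (5,1)
col: 2 vs 1

buggy=2 correct=1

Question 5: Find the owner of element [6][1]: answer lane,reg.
7,0

c=1⇒gr=1  r=6⇒Rb=0,th=3,odd=0
L=1*4+3=7  i=0*2+0=0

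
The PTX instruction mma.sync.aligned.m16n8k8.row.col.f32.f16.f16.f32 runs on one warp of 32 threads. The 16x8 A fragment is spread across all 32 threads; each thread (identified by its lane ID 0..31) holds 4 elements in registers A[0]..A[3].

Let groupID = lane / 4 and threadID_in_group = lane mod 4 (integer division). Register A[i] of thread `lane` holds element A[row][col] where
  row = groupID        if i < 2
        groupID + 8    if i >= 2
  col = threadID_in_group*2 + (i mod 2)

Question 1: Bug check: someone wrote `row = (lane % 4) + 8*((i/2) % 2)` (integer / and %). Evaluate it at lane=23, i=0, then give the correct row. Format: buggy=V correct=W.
buggy=3 correct=5

`(lane % 4) + 8*((i/2) % 2)`[23,0]→3
23: G=5,T=3
[0] (5+0,3*2+0) = (5,6)
row: 3 vs 5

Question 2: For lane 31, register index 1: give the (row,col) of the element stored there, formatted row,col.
lane 31: G=7 (31/4), T=3 (31%4)
i=1: r=7+0=7, c=3*2+1=7

7,7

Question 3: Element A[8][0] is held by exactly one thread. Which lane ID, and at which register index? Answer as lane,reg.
r=8⇒gr=0,Rb=1  c=0⇒th=0,odd=0
L=0*4+0=0  i=1*2+0=2

0,2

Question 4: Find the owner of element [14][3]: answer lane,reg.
r=14->g=6,rb=1  c=3->t=1,b0=1
L=6*4+1=25  i=1*2+1=3

25,3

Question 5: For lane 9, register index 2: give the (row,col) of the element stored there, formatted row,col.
10,2

9: gr=2,th=1
[2] (2+8,1*2+0) = (10,2)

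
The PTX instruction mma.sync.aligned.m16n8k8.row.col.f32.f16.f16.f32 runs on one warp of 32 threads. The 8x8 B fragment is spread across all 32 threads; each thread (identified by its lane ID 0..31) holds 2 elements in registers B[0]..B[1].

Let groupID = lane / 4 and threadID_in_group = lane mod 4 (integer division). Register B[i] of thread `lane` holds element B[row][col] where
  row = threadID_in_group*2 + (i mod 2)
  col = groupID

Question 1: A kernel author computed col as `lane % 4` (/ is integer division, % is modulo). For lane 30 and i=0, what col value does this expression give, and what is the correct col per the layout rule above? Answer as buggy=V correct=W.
buggy=2 correct=7

`lane % 4`[30,0]->2
lane 30->30/4=7, 30 mod 4=2
i=0  r:2·2+0->4  c:7
col: 2 vs 7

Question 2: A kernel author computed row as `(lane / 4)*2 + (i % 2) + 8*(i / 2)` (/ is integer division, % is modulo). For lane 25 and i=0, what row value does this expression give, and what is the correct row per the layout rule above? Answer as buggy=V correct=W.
buggy=12 correct=2

`(lane / 4)*2 + (i % 2) + 8*(i / 2)`[25,0]→12
25: G=6,T=1
[0] (1*2+0,6) = (2,6)
row: 12 vs 2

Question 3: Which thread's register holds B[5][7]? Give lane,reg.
c=7⇒gr=7  r=5⇒th=2,odd=1
L=7*4+2=30  i=1=1

30,1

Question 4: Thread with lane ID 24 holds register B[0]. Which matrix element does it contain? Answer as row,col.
lane 24: grp=6 (24/4), tig=0 (24%4)
i=0: r=0*2+0=0, c=grp=6

0,6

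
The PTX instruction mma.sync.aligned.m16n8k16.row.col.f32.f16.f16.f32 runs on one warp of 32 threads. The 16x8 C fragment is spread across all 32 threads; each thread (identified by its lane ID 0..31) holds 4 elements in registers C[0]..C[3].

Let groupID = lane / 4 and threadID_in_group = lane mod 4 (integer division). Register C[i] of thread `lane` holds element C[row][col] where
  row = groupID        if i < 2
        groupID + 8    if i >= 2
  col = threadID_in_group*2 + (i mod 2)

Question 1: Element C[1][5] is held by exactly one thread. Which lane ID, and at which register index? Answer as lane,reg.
6,1

r=1->g=1,rb=0  c=5->t=2,b0=1
L=1*4+2=6  i=0*2+1=1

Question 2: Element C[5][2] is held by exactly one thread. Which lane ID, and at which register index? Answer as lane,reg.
21,0

r=5⇒gr=5,Rb=0  c=2⇒th=1,odd=0
L=5*4+1=21  i=0*2+0=0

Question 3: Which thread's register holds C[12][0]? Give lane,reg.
r=12→G=4,rhi=1  c=0→T=0,p=0
L=4*4+0=16  i=1*2+0=2

16,2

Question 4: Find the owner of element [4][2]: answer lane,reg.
r=4⇒gr=4,Rb=0  c=2⇒th=1,odd=0
L=4*4+1=17  i=0*2+0=0

17,0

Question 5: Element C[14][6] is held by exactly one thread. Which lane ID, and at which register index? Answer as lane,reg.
r=14->g=6,rb=1  c=6->t=3,b0=0
L=6*4+3=27  i=1*2+0=2

27,2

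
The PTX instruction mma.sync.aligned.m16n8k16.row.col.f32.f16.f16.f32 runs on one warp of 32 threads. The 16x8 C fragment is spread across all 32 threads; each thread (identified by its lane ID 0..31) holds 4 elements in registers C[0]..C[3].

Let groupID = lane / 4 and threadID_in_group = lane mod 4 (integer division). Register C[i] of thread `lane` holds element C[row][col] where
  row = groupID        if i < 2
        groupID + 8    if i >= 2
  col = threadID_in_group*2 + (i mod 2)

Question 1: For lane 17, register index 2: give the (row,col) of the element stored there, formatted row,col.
lane 17->17/4=4, 17 mod 4=1
i=2  r:4+8->12  c:2·1+0->2

12,2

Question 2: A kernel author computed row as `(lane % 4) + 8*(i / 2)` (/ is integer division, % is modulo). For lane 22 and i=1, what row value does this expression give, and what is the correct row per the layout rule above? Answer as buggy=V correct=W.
buggy=2 correct=5

`(lane % 4) + 8*(i / 2)`[22,1]→2
lane 22→22/4=5, 22 mod 4=2
i=1  r:5+0→5  c:2·2+1→5
row: 2 vs 5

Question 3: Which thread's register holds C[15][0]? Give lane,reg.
28,2

r: 15->gid=7,r8=1  c: 0->tid=0,i&1=0
L=7*4+0=28  i=1*2+0=2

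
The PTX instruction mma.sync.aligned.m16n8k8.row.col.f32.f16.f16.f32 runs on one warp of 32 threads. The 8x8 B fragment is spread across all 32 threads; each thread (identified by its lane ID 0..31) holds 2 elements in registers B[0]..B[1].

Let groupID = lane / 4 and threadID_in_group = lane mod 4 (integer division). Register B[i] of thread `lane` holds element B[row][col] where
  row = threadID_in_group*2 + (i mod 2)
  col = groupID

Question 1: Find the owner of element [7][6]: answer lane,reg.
27,1

c:6=>grp=6  r:7=>tig=3,lo=1
L=6*4+3=27  i=1=1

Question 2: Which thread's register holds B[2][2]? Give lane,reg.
c=2->g=2  r=2->t=1,b0=0
L=2*4+1=9  i=0=0

9,0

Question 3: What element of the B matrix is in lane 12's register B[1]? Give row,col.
12: gr=3,th=0
[1] (0*2+1,3) = (1,3)

1,3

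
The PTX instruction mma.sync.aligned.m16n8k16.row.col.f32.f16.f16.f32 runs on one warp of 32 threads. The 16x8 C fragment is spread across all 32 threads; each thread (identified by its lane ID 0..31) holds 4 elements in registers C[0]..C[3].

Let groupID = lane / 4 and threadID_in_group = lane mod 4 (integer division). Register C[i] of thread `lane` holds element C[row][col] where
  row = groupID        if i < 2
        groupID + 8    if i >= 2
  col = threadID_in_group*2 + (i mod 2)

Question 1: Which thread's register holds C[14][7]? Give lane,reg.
r: 14->gid=6,r8=1  c: 7->tid=3,i&1=1
L=6*4+3=27  i=1*2+1=3

27,3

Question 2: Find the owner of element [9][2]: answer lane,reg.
5,2

r=9⇒gr=1,Rb=1  c=2⇒th=1,odd=0
L=1*4+1=5  i=1*2+0=2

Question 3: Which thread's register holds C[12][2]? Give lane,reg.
r=12⇒gr=4,Rb=1  c=2⇒th=1,odd=0
L=4*4+1=17  i=1*2+0=2

17,2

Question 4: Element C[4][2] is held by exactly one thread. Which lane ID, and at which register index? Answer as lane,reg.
r: 4->gid=4,r8=0  c: 2->tid=1,i&1=0
L=4*4+1=17  i=0*2+0=0

17,0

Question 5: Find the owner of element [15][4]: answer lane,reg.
30,2

r: 15->gid=7,r8=1  c: 4->tid=2,i&1=0
L=7*4+2=30  i=1*2+0=2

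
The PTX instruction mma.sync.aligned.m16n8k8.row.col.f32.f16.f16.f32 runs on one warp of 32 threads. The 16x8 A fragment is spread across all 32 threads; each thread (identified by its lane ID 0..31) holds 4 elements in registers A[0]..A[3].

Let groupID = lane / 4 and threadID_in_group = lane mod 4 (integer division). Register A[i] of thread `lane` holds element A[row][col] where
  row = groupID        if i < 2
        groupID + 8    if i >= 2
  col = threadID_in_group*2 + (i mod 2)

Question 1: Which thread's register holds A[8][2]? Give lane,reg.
1,2

r=8->g=0,rb=1  c=2->t=1,b0=0
L=0*4+1=1  i=1*2+0=2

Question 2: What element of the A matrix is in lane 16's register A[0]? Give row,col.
lane 16: gid=4 (16/4), tid=0 (16%4)
i=0: r=4+0=4, c=0*2+0=0

4,0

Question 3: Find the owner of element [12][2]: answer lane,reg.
r=12->g=4,rb=1  c=2->t=1,b0=0
L=4*4+1=17  i=1*2+0=2

17,2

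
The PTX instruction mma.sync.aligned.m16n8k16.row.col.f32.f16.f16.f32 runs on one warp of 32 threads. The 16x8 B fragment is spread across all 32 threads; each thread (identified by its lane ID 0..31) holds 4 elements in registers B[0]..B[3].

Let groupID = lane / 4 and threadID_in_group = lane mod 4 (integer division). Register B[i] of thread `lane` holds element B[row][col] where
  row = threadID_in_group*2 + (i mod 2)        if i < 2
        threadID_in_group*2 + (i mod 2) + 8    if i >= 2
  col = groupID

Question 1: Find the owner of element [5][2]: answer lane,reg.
c: 2->gid=2  r: 5->r8=0,tid=2,i&1=1
L=2*4+2=10  i=0*2+1=1

10,1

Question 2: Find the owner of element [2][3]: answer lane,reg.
c:3=>grp=3  r:2=>rB=0,tig=1,lo=0
L=3*4+1=13  i=0*2+0=0

13,0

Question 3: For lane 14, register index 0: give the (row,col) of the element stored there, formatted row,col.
lane 14: gr=3 (14/4), th=2 (14%4)
i=0: r=2*2+0+0=4, c=gr=3

4,3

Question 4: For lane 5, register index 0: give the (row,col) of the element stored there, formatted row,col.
lane 5: grp=1 (5/4), tig=1 (5%4)
i=0: r=1*2+0+0=2, c=grp=1

2,1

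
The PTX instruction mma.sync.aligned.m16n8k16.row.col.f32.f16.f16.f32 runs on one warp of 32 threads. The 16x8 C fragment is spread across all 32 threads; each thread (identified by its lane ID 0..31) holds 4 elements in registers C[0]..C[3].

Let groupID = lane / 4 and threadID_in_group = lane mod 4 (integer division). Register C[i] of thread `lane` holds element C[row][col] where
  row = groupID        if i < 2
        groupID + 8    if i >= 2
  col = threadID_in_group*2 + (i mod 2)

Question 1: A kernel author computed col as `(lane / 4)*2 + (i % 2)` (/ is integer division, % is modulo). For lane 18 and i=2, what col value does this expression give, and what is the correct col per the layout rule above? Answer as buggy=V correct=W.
`(lane / 4)*2 + (i % 2)`[18,2]->8
lane 18: g=4 (18/4), t=2 (18%4)
i=2: r=4+8=12, c=2*2+0=4
col: 8 vs 4

buggy=8 correct=4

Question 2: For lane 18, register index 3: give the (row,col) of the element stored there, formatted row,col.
18: g=4,t=2
[3] (4+8,2*2+1) = (12,5)

12,5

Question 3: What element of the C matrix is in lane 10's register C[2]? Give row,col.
lane 10: gid=2 (10/4), tid=2 (10%4)
i=2: r=2+8=10, c=2*2+0=4

10,4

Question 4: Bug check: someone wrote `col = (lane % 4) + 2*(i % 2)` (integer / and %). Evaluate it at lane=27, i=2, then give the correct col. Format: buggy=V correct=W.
buggy=3 correct=6

`(lane % 4) + 2*(i % 2)`[27,2]⇒3
lane 27⇒27/4=6, 27 mod 4=3
i=2  r:6+8⇒14  c:2·3+0⇒6
col: 3 vs 6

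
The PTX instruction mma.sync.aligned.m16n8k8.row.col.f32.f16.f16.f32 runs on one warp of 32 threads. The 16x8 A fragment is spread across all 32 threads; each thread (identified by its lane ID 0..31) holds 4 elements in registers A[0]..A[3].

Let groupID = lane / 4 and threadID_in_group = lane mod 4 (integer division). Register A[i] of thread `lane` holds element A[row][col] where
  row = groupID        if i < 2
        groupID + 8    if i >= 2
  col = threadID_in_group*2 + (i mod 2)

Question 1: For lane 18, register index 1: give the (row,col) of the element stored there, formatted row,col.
4,5

18: g=4,t=2
[1] (4+0,2*2+1) = (4,5)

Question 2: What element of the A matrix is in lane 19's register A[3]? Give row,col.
lane 19->19/4=4, 19 mod 4=3
i=3  r:4+8->12  c:2·3+1->7

12,7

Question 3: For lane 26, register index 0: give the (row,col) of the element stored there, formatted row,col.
6,4

lane 26->26/4=6, 26 mod 4=2
i=0  r:6+0->6  c:2·2+0->4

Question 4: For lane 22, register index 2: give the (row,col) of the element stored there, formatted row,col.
L=22→G=22>>2=5, T=22&3=2
[2]→row 5+8=13  col 2·2+0=4

13,4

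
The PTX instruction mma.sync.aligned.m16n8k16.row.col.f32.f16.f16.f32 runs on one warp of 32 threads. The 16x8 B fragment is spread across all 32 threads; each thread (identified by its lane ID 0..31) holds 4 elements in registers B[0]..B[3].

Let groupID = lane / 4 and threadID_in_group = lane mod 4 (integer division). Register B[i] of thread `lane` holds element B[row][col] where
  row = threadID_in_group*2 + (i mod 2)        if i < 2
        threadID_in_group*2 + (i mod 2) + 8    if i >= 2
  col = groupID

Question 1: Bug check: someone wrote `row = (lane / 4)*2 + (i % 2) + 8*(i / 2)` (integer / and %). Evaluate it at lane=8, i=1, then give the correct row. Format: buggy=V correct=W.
`(lane / 4)*2 + (i % 2) + 8*(i / 2)`[8,1]→5
8: G=2,T=0
[1] (0*2+1+0,2) = (1,2)
row: 5 vs 1

buggy=5 correct=1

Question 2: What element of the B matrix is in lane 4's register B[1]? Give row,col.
4: g=1,t=0
[1] (0*2+1+0,1) = (1,1)

1,1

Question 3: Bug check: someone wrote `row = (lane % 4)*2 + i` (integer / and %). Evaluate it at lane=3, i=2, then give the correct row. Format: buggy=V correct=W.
`(lane % 4)*2 + i`[3,2]->8
3: gid=0,tid=3
[2] (3*2+0+8,0) = (14,0)
row: 8 vs 14

buggy=8 correct=14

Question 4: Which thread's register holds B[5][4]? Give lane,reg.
c=4⇒gr=4  r=5⇒Rb=0,th=2,odd=1
L=4*4+2=18  i=0*2+1=1

18,1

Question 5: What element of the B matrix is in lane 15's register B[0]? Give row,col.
lane 15=>15/4=3, 15 mod 4=3
i=0  r:2·3+0+0=>6  c:3

6,3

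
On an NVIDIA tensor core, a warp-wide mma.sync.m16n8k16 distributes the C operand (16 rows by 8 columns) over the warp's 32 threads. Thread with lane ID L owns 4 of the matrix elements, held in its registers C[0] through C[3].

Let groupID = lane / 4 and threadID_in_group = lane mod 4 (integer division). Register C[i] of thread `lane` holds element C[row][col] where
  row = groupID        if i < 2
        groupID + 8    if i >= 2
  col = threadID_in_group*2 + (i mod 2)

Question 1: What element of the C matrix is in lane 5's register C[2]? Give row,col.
9,2

L=5->gid=5>>2=1, tid=5&3=1
[2]->row 1+8=9  col 1·2+0=2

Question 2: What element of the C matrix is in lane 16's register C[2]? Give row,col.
lane 16: gid=4 (16/4), tid=0 (16%4)
i=2: r=4+8=12, c=0*2+0=0

12,0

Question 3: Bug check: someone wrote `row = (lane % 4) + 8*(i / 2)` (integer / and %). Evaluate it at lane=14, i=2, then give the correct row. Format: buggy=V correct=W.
`(lane % 4) + 8*(i / 2)`[14,2]->10
L=14->gid=14>>2=3, tid=14&3=2
[2]->row 3+8=11  col 2·2+0=4
row: 10 vs 11

buggy=10 correct=11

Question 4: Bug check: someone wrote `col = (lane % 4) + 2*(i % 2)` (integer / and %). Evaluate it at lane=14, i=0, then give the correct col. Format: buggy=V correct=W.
`(lane % 4) + 2*(i % 2)`[14,0]=>2
14: grp=3,tig=2
[0] (3+0,2*2+0) = (3,4)
col: 2 vs 4

buggy=2 correct=4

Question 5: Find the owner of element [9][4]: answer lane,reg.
6,2

r: 9->gid=1,r8=1  c: 4->tid=2,i&1=0
L=1*4+2=6  i=1*2+0=2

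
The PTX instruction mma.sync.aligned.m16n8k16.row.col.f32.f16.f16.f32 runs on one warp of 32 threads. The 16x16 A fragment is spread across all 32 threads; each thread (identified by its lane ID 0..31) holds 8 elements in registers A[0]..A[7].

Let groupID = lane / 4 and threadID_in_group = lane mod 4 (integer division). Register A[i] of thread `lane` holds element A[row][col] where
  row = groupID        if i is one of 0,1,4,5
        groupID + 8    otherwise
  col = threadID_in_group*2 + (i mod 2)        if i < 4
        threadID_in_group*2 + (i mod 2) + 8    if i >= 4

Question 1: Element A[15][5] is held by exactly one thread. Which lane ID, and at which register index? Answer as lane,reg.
r:15=>grp=7,rB=1  c:5=>cB=0,tig=2,lo=1
L=7*4+2=30  i=0*4+1*2+1=3

30,3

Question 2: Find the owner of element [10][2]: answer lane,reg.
r=10⇒gr=2,Rb=1  c=2⇒Cb=0,th=1,odd=0
L=2*4+1=9  i=0*4+1*2+0=2

9,2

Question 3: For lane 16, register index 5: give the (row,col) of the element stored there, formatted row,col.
L=16⇒gr=16>>2=4, th=16&3=0
[5]⇒row 4+0=4  col 0·2+1+8=9

4,9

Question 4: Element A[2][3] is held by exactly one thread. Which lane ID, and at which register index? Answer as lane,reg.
9,1

r:2=>grp=2,rB=0  c:3=>cB=0,tig=1,lo=1
L=2*4+1=9  i=0*4+0*2+1=1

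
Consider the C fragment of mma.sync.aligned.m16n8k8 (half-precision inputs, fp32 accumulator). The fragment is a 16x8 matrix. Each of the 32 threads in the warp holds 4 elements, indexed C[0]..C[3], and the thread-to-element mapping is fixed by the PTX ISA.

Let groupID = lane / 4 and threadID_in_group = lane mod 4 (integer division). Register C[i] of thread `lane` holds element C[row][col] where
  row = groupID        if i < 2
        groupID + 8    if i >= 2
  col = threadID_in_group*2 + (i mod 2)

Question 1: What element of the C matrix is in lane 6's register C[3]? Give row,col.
9,5

6: G=1,T=2
[3] (1+8,2*2+1) = (9,5)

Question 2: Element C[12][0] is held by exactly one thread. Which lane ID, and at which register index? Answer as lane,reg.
16,2

r=12→G=4,rhi=1  c=0→T=0,p=0
L=4*4+0=16  i=1*2+0=2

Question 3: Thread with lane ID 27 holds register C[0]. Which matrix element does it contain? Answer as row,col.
lane 27⇒27/4=6, 27 mod 4=3
i=0  r:6+0⇒6  c:2·3+0⇒6

6,6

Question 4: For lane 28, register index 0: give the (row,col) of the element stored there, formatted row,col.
7,0

28: gid=7,tid=0
[0] (7+0,0*2+0) = (7,0)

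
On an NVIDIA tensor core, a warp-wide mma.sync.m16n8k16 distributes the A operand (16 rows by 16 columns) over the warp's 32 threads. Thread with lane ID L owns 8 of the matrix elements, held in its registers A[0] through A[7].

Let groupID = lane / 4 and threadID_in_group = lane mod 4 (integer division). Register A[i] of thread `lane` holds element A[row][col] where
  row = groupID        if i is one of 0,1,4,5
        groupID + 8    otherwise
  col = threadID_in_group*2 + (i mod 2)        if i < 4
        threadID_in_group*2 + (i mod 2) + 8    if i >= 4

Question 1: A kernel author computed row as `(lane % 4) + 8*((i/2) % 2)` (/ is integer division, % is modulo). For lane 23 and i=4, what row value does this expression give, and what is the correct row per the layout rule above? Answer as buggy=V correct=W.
`(lane % 4) + 8*((i/2) % 2)`[23,4]->3
lane 23: gid=5 (23/4), tid=3 (23%4)
i=4: r=5+0=5, c=3*2+0+8=14
row: 3 vs 5

buggy=3 correct=5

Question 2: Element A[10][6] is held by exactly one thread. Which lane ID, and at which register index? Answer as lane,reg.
r:10=>grp=2,rB=1  c:6=>cB=0,tig=3,lo=0
L=2*4+3=11  i=0*4+1*2+0=2

11,2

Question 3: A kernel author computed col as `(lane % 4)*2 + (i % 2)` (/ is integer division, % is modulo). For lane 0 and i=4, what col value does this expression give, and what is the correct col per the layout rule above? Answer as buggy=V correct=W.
`(lane % 4)*2 + (i % 2)`[0,4]=>0
lane 0=>0/4=0, 0 mod 4=0
i=4  r:0+0=>0  c:2·0+0+8=>8
col: 0 vs 8

buggy=0 correct=8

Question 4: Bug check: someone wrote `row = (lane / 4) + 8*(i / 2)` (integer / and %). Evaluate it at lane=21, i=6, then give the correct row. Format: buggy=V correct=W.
`(lane / 4) + 8*(i / 2)`[21,6]->29
21: gid=5,tid=1
[6] (5+8,1*2+0+8) = (13,10)
row: 29 vs 13

buggy=29 correct=13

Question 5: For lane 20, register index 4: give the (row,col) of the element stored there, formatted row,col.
5,8

L=20⇒gr=20>>2=5, th=20&3=0
[4]⇒row 5+0=5  col 0·2+0+8=8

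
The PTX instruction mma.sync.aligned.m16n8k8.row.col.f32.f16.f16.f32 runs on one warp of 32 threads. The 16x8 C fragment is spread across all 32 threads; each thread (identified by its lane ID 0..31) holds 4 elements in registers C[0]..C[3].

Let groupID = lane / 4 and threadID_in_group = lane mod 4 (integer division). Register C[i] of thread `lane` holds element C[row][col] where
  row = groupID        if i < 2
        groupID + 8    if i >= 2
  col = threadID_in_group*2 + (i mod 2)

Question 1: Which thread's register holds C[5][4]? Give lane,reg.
22,0

r=5→G=5,rhi=0  c=4→T=2,p=0
L=5*4+2=22  i=0*2+0=0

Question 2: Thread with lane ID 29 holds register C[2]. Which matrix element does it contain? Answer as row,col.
15,2

29: g=7,t=1
[2] (7+8,1*2+0) = (15,2)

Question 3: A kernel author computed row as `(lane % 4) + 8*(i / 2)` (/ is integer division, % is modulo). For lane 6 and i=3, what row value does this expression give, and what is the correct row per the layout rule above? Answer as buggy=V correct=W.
buggy=10 correct=9

`(lane % 4) + 8*(i / 2)`[6,3]=>10
6: grp=1,tig=2
[3] (1+8,2*2+1) = (9,5)
row: 10 vs 9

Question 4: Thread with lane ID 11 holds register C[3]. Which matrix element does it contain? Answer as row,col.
11: grp=2,tig=3
[3] (2+8,3*2+1) = (10,7)

10,7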